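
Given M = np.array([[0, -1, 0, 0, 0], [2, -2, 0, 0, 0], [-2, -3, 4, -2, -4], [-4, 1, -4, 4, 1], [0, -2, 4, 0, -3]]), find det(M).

64

M is block lower-triangular with a 2×2 block and a 3×3 block on the diagonal, so its determinant equals the product of the determinants of the diagonal blocks.
det of the 2×2 block = 2
det of the 3×3 block = 32
det = (2)·(32) = 64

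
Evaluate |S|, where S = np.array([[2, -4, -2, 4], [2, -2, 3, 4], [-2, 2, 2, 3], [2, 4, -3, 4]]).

588

Expand along row 1:
  + (2) · M_11   where M_11 = det([-2 3 4; 2 2 3; 4 -3 4]) = -78
  − (-4) · M_12   where M_12 = det([2 3 4; -2 2 3; 2 -3 4]) = 84
  + (-2) · M_13   where M_13 = det([2 -2 4; -2 2 3; 2 4 4]) = -84
  − (4) · M_14   where M_14 = det([2 -2 3; -2 2 2; 2 4 -3]) = -60
det = (+1)·(2)·(-78) + (-1)·(-4)·(84) + (+1)·(-2)·(-84) + (-1)·(4)·(-60) = 588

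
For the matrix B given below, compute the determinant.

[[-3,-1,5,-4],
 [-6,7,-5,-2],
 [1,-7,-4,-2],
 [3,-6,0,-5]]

det(B) = -1983

Expand along row 4 (it has 1 zero):
  − (3) · M_41   where M_41 = det([-1 5 -4; 7 -5 -2; -7 -4 -2]) = 390
  + (-6) · M_42   where M_42 = det([-3 5 -4; -6 -5 -2; 1 -4 -2]) = -192
  + (-5) · M_44   where M_44 = det([-3 -1 5; -6 7 -5; 1 -7 -4]) = 393
det = (-1)·(3)·(390) + (+1)·(-6)·(-192) + (+1)·(-5)·(393) = -1983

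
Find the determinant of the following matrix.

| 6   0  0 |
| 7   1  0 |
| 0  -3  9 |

54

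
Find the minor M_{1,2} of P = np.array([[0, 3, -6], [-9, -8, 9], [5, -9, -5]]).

Delete row 1 and column 2; the remaining 2×2 submatrix is [-9 9; 5 -5].
Its determinant is (-9)·(-5) − 9·5 = 0.

0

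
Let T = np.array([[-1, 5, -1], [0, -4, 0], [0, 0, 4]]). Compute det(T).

T is upper triangular, so det(T) is the product of the diagonal entries:
det = (-1) · (-4) · (4) = 16

|T| = 16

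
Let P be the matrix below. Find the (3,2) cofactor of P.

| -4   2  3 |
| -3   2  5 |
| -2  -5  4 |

The cofactor is 11.

Delete row 3 and column 2; the remaining 2×2 submatrix is [-4 3; -3 5].
Its determinant is (-4)·5 − 3·(-3) = -11.
The cofactor carries sign (−1)^(3+2) = −1, so C_{3,2} = −(-11) = 11.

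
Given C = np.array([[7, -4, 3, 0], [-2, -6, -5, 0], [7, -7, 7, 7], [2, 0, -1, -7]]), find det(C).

The determinant is 1127.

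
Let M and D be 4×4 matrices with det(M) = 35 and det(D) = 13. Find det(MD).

det(MD) = det(M)·det(D) = (35)·(13) = 455

The determinant is 455.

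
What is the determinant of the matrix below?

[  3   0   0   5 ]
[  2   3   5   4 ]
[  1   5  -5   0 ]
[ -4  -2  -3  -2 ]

-605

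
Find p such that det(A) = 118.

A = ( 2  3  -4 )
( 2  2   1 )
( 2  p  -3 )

Expanding along the row containing p, det(A) is linear in p: det(A) = (-10)·p + (28).
Set (-10)·p + (28) = 118  ⇒  (-10)·p = 90  ⇒  p = -9.

p = -9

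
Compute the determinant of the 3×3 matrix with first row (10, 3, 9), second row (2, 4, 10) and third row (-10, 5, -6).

Expand along column 1:
  + 10 · |4 10; 5 -6| = 10·(-24 − 50) = -740
  − 2 · |3 9; 5 -6| = −2·(-18 − 45) = 126
  + (-10) · |3 9; 4 10| = (-10)·(30 − 36) = 60
Sum: (-740) + (126) + (60) = -554

The determinant is -554.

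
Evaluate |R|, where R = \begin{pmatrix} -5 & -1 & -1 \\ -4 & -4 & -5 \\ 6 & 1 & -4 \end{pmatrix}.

Expand along column 1:
  + (-5) · |-4 -5; 1 -4| = (-5)·(16 − (-5)) = -105
  − (-4) · |-1 -1; 1 -4| = −(-4)·(4 − (-1)) = 20
  + 6 · |-1 -1; -4 -5| = 6·(5 − 4) = 6
Sum: (-105) + (20) + (6) = -79

|R| = -79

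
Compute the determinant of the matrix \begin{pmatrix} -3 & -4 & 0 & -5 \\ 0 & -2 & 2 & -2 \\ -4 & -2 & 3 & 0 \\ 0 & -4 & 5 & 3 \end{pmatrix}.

Expand along column 1 (it has 2 zeros):
  + (-3) · M_11   where M_11 = det([-2 2 -2; -2 3 0; -4 5 3]) = -10
  + (-4) · M_31   where M_31 = det([-4 0 -5; -2 2 -2; -4 5 3]) = -54
det = (+1)·(-3)·(-10) + (+1)·(-4)·(-54) = 246

246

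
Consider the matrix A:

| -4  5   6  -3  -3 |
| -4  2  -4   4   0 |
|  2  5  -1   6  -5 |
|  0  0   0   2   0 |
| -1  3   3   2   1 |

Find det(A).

-1828

Expand along row 4 (it has 4 zeros):
  + (2) · M_44   where M_44 = det([-4 5 6 -3; -4 2 -4 0; 2 5 -1 -5; -1 3 3 1]) = -914
det = (+1)·(2)·(-914) = -1828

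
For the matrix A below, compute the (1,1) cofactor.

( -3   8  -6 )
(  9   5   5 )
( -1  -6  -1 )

25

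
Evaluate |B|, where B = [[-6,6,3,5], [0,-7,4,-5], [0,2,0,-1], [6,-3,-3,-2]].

216

Expand along row 3 (it has 2 zeros):
  − (2) · M_32   where M_32 = det([-6 3 5; 0 4 -5; 6 -3 -2]) = -72
  − (-1) · M_34   where M_34 = det([-6 6 3; 0 -7 4; 6 -3 -3]) = 72
det = (-1)·(2)·(-72) + (-1)·(-1)·(72) = 216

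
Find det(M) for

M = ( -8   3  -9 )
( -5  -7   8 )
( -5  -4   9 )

398

Expand along column 1:
  + (-8) · |-7 8; -4 9| = (-8)·(-63 − (-32)) = 248
  − (-5) · |3 -9; -4 9| = −(-5)·(27 − 36) = -45
  + (-5) · |3 -9; -7 8| = (-5)·(24 − 63) = 195
Sum: (248) + (-45) + (195) = 398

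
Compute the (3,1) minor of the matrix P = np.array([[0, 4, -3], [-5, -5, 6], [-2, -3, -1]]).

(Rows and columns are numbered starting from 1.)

The minor is 9.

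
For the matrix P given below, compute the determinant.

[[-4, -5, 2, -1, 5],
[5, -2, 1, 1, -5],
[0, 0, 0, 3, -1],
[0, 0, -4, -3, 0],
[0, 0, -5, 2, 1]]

P is block upper-triangular with a 2×2 block and a 3×3 block on the diagonal, so its determinant equals the product of the determinants of the diagonal blocks.
det of the 2×2 block = 33
det of the 3×3 block = 35
det = (33)·(35) = 1155

det(P) = 1155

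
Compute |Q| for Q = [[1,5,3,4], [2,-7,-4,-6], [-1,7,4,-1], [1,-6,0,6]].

-395

Expand along row 4 (it has 1 zero):
  − (1) · M_41   where M_41 = det([5 3 4; -7 -4 -6; 7 4 -1]) = -7
  + (-6) · M_42   where M_42 = det([1 3 4; 2 -4 -6; -1 4 -1]) = 68
  + (6) · M_44   where M_44 = det([1 5 3; 2 -7 -4; -1 7 4]) = 1
det = (-1)·(1)·(-7) + (+1)·(-6)·(68) + (+1)·(6)·(1) = -395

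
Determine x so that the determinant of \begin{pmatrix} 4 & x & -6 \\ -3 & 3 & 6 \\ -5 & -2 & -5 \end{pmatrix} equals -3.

x = -3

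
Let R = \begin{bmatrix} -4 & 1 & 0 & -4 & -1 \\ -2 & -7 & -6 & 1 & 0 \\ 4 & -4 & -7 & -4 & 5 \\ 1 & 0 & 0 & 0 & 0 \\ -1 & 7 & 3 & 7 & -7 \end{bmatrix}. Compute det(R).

|R| = -1424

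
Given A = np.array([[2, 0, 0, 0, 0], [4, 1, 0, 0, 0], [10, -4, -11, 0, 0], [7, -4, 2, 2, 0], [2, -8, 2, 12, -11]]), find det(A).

A is lower triangular, so det(A) is the product of the diagonal entries:
det = (2) · (1) · (-11) · (2) · (-11) = 484

|A| = 484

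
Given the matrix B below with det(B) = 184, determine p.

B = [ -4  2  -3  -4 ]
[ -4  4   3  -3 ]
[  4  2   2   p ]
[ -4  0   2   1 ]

p = 1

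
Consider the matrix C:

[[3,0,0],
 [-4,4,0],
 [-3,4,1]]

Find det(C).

det(C) = 12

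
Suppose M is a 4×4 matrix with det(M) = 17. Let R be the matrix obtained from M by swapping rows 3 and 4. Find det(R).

-17

Swapping two rows multiplies the determinant by −1.
det(R) = (-1)·(17) = -17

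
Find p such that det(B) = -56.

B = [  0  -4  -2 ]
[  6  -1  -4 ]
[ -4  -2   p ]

-1

Expanding along the row containing p, det(B) is linear in p: det(B) = (24)·p + (-32).
Set (24)·p + (-32) = -56  ⇒  (24)·p = -24  ⇒  p = -1.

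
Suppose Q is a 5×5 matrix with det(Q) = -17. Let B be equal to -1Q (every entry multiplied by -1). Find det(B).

For a 5×5 matrix, det(-1Q) = (-1)^5·det(Q) = -1·det(Q).
det(B) = (-1)·(-17) = 17

det(B) = 17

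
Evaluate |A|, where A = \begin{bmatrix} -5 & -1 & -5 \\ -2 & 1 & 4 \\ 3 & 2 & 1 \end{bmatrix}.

Expand along column 1:
  + (-5) · |1 4; 2 1| = (-5)·(1 − 8) = 35
  − (-2) · |-1 -5; 2 1| = −(-2)·(-1 − (-10)) = 18
  + 3 · |-1 -5; 1 4| = 3·(-4 − (-5)) = 3
Sum: (35) + (18) + (3) = 56

|A| = 56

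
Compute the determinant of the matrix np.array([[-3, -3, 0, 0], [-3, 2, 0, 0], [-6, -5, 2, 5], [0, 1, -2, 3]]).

The matrix is block lower-triangular with a 2×2 block and a 2×2 block on the diagonal, so its determinant equals the product of the determinants of the diagonal blocks.
det of the 2×2 block = -15
det of the 2×2 block = 16
det = (-15)·(16) = -240

-240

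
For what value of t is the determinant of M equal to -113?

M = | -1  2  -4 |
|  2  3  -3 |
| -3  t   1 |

Expanding along the column containing t, det(M) is linear in t: det(M) = (-11)·t + (-25).
Set (-11)·t + (-25) = -113  ⇒  (-11)·t = -88  ⇒  t = 8.

t = 8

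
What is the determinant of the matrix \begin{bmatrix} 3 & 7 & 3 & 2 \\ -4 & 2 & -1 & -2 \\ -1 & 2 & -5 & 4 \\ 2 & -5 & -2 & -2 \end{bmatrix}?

700

Expand along row 1:
  + (3) · M_11   where M_11 = det([2 -1 -2; 2 -5 4; -5 -2 -2]) = 110
  − (7) · M_12   where M_12 = det([-4 -1 -2; -1 -5 4; 2 -2 -2]) = -102
  + (3) · M_13   where M_13 = det([-4 2 -2; -1 2 4; 2 -5 -2]) = -54
  − (2) · M_14   where M_14 = det([-4 2 -1; -1 2 -5; 2 -5 -2]) = 91
det = (+1)·(3)·(110) + (-1)·(7)·(-102) + (+1)·(3)·(-54) + (-1)·(2)·(91) = 700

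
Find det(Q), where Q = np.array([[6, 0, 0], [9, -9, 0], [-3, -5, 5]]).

Q is lower triangular, so det(Q) is the product of the diagonal entries:
det = (6) · (-9) · (5) = -270

-270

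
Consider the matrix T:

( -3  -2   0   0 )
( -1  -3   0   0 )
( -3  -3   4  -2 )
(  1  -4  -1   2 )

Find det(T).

T is block lower-triangular with a 2×2 block and a 2×2 block on the diagonal, so its determinant equals the product of the determinants of the diagonal blocks.
det of the 2×2 block = 7
det of the 2×2 block = 6
det = (7)·(6) = 42

The determinant is 42.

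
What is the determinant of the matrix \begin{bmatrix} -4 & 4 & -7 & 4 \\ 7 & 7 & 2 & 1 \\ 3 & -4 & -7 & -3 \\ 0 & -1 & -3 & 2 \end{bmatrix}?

The determinant is 1750.

Expand along row 4 (it has 1 zero):
  + (-1) · M_42   where M_42 = det([-4 -7 4; 7 2 1; 3 -7 -3]) = -392
  − (-3) · M_43   where M_43 = det([-4 4 4; 7 7 1; 3 -4 -3]) = -32
  + (2) · M_44   where M_44 = det([-4 4 -7; 7 7 2; 3 -4 -7]) = 727
det = (+1)·(-1)·(-392) + (-1)·(-3)·(-32) + (+1)·(2)·(727) = 1750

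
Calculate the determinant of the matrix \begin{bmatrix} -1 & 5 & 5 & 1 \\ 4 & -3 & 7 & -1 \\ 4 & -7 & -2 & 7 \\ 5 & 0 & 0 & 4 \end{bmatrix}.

Expand along row 4 (it has 2 zeros):
  − (5) · M_41   where M_41 = det([5 5 1; -3 7 -1; -7 -2 7]) = 430
  + (4) · M_44   where M_44 = det([-1 5 5; 4 -3 7; 4 -7 -2]) = 45
det = (-1)·(5)·(430) + (+1)·(4)·(45) = -1970

-1970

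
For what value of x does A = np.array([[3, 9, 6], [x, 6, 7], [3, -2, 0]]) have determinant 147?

x = -2

Expanding along the column containing x, det(A) is linear in x: det(A) = (-12)·x + (123).
Set (-12)·x + (123) = 147  ⇒  (-12)·x = 24  ⇒  x = -2.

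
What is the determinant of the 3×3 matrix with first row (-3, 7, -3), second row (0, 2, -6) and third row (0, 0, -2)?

12

The matrix is upper triangular, so the determinant is the product of the diagonal entries:
det = (-3) · (2) · (-2) = 12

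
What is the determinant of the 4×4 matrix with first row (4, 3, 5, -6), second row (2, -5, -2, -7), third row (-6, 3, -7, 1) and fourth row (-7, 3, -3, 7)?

Expand along row 1:
  + (4) · M_11   where M_11 = det([-5 -2 -7; 3 -7 1; 3 -3 7]) = 182
  − (3) · M_12   where M_12 = det([2 -2 -7; -6 -7 1; -7 -3 7]) = 55
  + (5) · M_13   where M_13 = det([2 -5 -7; -6 3 1; -7 3 7]) = -160
  − (-6) · M_14   where M_14 = det([2 -5 -2; -6 3 -7; -7 3 -3]) = -137
det = (+1)·(4)·(182) + (-1)·(3)·(55) + (+1)·(5)·(-160) + (-1)·(-6)·(-137) = -1059

-1059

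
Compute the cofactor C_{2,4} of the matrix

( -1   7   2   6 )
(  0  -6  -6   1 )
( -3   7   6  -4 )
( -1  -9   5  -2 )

The cofactor is 42.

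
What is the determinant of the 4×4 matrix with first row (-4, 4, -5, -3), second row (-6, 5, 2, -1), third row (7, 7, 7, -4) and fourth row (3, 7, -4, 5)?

5946

Expand along row 1:
  + (-4) · M_11   where M_11 = det([5 2 -1; 7 7 -4; 7 -4 5]) = 46
  − (4) · M_12   where M_12 = det([-6 2 -1; 7 7 -4; 3 -4 5]) = -159
  + (-5) · M_13   where M_13 = det([-6 5 -1; 7 7 -4; 3 7 5]) = -641
  − (-3) · M_14   where M_14 = det([-6 5 2; 7 7 7; 3 7 -4]) = 763
det = (+1)·(-4)·(46) + (-1)·(4)·(-159) + (+1)·(-5)·(-641) + (-1)·(-3)·(763) = 5946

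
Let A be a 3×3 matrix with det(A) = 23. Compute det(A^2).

529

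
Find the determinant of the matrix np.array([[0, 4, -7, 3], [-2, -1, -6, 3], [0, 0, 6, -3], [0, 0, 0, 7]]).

336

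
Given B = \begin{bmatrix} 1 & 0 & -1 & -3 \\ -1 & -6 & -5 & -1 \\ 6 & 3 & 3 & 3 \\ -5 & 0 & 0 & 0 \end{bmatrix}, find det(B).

|B| = -30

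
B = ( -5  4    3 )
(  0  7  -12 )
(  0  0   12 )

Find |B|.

B is upper triangular, so det(B) is the product of the diagonal entries:
det = (-5) · (7) · (12) = -420

|B| = -420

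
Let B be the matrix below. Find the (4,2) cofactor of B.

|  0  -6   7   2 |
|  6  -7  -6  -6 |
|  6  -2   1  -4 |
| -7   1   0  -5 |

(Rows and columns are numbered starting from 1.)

Delete row 4 and column 2; the remaining 3×3 submatrix is [0 7 2; 6 -6 -6; 6 1 -4].
Its determinant is 0.
The cofactor carries sign (−1)^(4+2) = +1, so C_{4,2} = +(0) = 0.

The cofactor is 0.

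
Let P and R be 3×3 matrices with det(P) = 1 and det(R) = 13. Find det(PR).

13

det(PR) = det(P)·det(R) = (1)·(13) = 13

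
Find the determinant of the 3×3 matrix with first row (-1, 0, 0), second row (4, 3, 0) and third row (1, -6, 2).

The matrix is lower triangular, so the determinant is the product of the diagonal entries:
det = (-1) · (3) · (2) = -6

-6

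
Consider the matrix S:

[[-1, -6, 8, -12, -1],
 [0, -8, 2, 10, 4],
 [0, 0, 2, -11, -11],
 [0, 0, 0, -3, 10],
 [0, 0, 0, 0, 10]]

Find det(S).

S is upper triangular, so det(S) is the product of the diagonal entries:
det = (-1) · (-8) · (2) · (-3) · (10) = -480

The determinant is -480.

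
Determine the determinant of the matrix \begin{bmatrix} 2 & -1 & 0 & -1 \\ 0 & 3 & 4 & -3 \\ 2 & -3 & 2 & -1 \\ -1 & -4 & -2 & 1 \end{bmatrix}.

Expand along row 1 (it has 1 zero):
  + (2) · M_11   where M_11 = det([3 4 -3; -3 2 -1; -4 -2 1]) = -14
  − (-1) · M_12   where M_12 = det([0 4 -3; 2 2 -1; -1 -2 1]) = 2
  − (-1) · M_14   where M_14 = det([0 3 4; 2 -3 2; -1 -4 -2]) = -38
det = (+1)·(2)·(-14) + (-1)·(-1)·(2) + (-1)·(-1)·(-38) = -64

-64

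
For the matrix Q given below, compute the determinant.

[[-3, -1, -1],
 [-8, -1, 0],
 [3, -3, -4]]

-7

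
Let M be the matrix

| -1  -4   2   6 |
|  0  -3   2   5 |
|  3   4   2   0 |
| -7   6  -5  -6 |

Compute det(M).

Expand along row 2 (it has 1 zero):
  + (-3) · M_22   where M_22 = det([-1 2 6; 3 2 0; -7 -5 -6]) = 42
  − (2) · M_23   where M_23 = det([-1 -4 6; 3 4 0; -7 6 -6]) = 228
  + (5) · M_24   where M_24 = det([-1 -4 2; 3 4 2; -7 6 -5]) = 120
det = (+1)·(-3)·(42) + (-1)·(2)·(228) + (+1)·(5)·(120) = 18

18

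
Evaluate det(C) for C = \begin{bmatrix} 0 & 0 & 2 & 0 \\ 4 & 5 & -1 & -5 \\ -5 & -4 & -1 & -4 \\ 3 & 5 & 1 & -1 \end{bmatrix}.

152

Expand along row 1 (it has 3 zeros):
  + (2) · M_13   where M_13 = det([4 5 -5; -5 -4 -4; 3 5 -1]) = 76
det = (+1)·(2)·(76) = 152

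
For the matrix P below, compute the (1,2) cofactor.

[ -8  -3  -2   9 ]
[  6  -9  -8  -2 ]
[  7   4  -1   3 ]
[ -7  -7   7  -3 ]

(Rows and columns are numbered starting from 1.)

192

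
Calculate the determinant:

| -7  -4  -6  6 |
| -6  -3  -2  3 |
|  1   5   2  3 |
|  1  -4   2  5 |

Expand along row 1:
  + (-7) · M_11   where M_11 = det([-3 -2 3; 5 2 3; -4 2 5]) = 116
  − (-4) · M_12   where M_12 = det([-6 -2 3; 1 2 3; 1 2 5]) = -20
  + (-6) · M_13   where M_13 = det([-6 -3 3; 1 5 3; 1 -4 5]) = -243
  − (6) · M_14   where M_14 = det([-6 -3 -2; 1 5 2; 1 -4 2]) = -90
det = (+1)·(-7)·(116) + (-1)·(-4)·(-20) + (+1)·(-6)·(-243) + (-1)·(6)·(-90) = 1106

The determinant is 1106.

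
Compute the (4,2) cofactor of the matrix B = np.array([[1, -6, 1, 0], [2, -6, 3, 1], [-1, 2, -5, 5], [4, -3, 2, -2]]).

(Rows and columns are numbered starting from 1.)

The cofactor is 9.

Delete row 4 and column 2; the remaining 3×3 submatrix is [1 1 0; 2 3 1; -1 -5 5].
Its determinant is 9.
The cofactor carries sign (−1)^(4+2) = +1, so C_{4,2} = +(9) = 9.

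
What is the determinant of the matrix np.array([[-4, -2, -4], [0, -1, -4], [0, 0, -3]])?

-12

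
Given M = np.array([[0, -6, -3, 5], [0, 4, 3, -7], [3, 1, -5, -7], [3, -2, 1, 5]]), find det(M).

Expand along column 1 (it has 2 zeros):
  + (3) · M_31   where M_31 = det([-6 -3 5; 4 3 -7; -2 1 5]) = -64
  − (3) · M_41   where M_41 = det([-6 -3 5; 4 3 -7; 1 -5 -7]) = 158
det = (+1)·(3)·(-64) + (-1)·(3)·(158) = -666

The determinant is -666.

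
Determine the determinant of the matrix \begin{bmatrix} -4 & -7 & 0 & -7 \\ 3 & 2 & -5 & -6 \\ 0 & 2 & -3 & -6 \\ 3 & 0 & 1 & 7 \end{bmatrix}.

The determinant is -49.

Expand along row 1 (it has 1 zero):
  + (-4) · M_11   where M_11 = det([2 -5 -6; 2 -3 -6; 0 1 7]) = 28
  − (-7) · M_12   where M_12 = det([3 -5 -6; 0 -3 -6; 3 1 7]) = -9
  − (-7) · M_14   where M_14 = det([3 2 -5; 0 2 -3; 3 0 1]) = 18
det = (+1)·(-4)·(28) + (-1)·(-7)·(-9) + (-1)·(-7)·(18) = -49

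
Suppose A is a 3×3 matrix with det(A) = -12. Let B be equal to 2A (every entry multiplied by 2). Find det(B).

-96

For a 3×3 matrix, det(2A) = 2^3·det(A) = 8·det(A).
det(B) = (8)·(-12) = -96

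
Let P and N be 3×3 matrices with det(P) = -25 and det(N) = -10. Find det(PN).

det(PN) = det(P)·det(N) = (-25)·(-10) = 250

|PN| = 250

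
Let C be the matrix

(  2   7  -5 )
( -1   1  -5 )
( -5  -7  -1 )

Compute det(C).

Expand along column 1:
  + 2 · |1 -5; -7 -1| = 2·(-1 − 35) = -72
  − (-1) · |7 -5; -7 -1| = −(-1)·(-7 − 35) = -42
  + (-5) · |7 -5; 1 -5| = (-5)·(-35 − (-5)) = 150
Sum: (-72) + (-42) + (150) = 36

|C| = 36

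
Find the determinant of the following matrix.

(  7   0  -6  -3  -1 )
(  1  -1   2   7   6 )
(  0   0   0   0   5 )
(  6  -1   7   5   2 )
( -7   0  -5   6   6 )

Expand along row 3 (it has 4 zeros):
  + (5) · M_35   where M_35 = det([7 0 -6 -3; 1 -1 2 7; 6 -1 7 5; -7 0 -5 6]) = -206
det = (+1)·(5)·(-206) = -1030

-1030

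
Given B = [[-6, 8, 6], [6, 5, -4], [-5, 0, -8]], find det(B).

934

Expand along column 2:
  − 8 · |6 -4; -5 -8| = −8·(-48 − 20) = 544
  + 5 · |-6 6; -5 -8| = 5·(48 − (-30)) = 390
Sum: (544) + (390) = 934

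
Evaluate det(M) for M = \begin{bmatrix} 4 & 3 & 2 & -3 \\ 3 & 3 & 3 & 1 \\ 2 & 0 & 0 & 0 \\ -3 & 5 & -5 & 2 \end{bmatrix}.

Expand along row 3 (it has 3 zeros):
  + (2) · M_31   where M_31 = det([3 2 -3; 3 3 1; 5 -5 2]) = 121
det = (+1)·(2)·(121) = 242

The determinant is 242.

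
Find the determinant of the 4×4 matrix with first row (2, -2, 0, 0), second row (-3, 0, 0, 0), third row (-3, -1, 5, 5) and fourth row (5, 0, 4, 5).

The matrix is block lower-triangular with a 2×2 block and a 2×2 block on the diagonal, so its determinant equals the product of the determinants of the diagonal blocks.
det of the 2×2 block = -6
det of the 2×2 block = 5
det = (-6)·(5) = -30

-30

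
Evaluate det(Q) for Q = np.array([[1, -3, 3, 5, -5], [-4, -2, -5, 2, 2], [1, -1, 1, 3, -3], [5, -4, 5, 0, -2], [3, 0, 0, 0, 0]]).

Expand along row 5 (it has 4 zeros):
  + (3) · M_51   where M_51 = det([-3 3 5 -5; -2 -5 2 2; -1 1 3 -3; -4 5 0 -2]) = -40
det = (+1)·(3)·(-40) = -120

The determinant is -120.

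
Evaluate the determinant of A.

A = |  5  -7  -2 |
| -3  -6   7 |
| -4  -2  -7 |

Expand along column 1:
  + 5 · |-6 7; -2 -7| = 5·(42 − (-14)) = 280
  − (-3) · |-7 -2; -2 -7| = −(-3)·(49 − 4) = 135
  + (-4) · |-7 -2; -6 7| = (-4)·(-49 − 12) = 244
Sum: (280) + (135) + (244) = 659

659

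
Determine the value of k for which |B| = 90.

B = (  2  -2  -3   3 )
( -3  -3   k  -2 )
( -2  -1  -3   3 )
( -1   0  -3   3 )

Expanding along the row containing k, det(B) is linear in k: det(B) = (15)·k + (-30).
Set (15)·k + (-30) = 90  ⇒  (15)·k = 120  ⇒  k = 8.

8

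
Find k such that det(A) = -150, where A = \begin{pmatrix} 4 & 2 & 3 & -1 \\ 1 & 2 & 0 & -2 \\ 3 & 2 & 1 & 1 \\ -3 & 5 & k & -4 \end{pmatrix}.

4

Expanding along the row containing k, det(A) is linear in k: det(A) = (-14)·k + (-94).
Set (-14)·k + (-94) = -150  ⇒  (-14)·k = -56  ⇒  k = 4.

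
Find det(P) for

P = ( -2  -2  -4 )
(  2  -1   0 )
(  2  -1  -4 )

Expand along column 3:
  + (-4) · |2 -1; 2 -1| = (-4)·(-2 − (-2)) = 0
  + (-4) · |-2 -2; 2 -1| = (-4)·(2 − (-4)) = -24
Sum: (0) + (-24) = -24

-24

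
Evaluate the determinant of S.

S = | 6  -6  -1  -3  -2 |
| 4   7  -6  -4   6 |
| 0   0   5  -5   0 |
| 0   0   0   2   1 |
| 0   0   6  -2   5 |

1980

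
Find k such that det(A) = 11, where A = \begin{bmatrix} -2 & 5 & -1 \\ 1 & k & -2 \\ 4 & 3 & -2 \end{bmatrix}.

k = 7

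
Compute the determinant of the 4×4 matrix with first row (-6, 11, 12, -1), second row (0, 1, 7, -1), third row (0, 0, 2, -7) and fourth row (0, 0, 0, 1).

-12

The matrix is upper triangular, so the determinant is the product of the diagonal entries:
det = (-6) · (1) · (2) · (1) = -12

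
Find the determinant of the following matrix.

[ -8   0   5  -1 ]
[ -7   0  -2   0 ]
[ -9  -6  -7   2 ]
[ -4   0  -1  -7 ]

-2136

Expand along column 2 (it has 3 zeros):
  − (-6) · M_32   where M_32 = det([-8 5 -1; -7 -2 0; -4 -1 -7]) = -356
det = (-1)·(-6)·(-356) = -2136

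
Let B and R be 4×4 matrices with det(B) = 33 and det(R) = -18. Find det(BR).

-594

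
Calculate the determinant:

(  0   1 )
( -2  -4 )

det = 0·(-4) − 1·(-2) = 0 − (-2) = 2

The determinant is 2.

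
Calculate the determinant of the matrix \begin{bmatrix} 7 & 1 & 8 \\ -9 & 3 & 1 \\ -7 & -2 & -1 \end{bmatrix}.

Expand along row 1:
  + 7 · |3 1; -2 -1| = 7·(-3 − (-2)) = -7
  − 1 · |-9 1; -7 -1| = −1·(9 − (-7)) = -16
  + 8 · |-9 3; -7 -2| = 8·(18 − (-21)) = 312
Sum: (-7) + (-16) + (312) = 289

The determinant is 289.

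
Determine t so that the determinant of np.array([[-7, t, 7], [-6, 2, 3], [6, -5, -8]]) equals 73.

t = 2

Expanding along the column containing t, det(A) is linear in t: det(A) = (-30)·t + (133).
Set (-30)·t + (133) = 73  ⇒  (-30)·t = -60  ⇒  t = 2.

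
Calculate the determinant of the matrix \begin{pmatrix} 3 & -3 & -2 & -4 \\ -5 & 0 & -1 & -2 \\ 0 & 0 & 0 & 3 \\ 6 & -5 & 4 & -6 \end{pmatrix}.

321

Expand along row 3 (it has 3 zeros):
  − (3) · M_34   where M_34 = det([3 -3 -2; -5 0 -1; 6 -5 4]) = -107
det = (-1)·(3)·(-107) = 321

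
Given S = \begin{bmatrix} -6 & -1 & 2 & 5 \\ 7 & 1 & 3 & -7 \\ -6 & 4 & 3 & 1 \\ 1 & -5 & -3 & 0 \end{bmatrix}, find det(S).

Expand along row 4 (it has 1 zero):
  − (1) · M_41   where M_41 = det([-1 2 5; 1 3 -7; 4 3 1]) = -127
  + (-5) · M_42   where M_42 = det([-6 2 5; 7 3 -7; -6 3 1]) = 121
  − (-3) · M_43   where M_43 = det([-6 -1 5; 7 1 -7; -6 4 1]) = -39
det = (-1)·(1)·(-127) + (+1)·(-5)·(121) + (-1)·(-3)·(-39) = -595

det(S) = -595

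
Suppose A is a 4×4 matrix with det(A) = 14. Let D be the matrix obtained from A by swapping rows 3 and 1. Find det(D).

|D| = -14

Swapping two rows multiplies the determinant by −1.
det(D) = (-1)·(14) = -14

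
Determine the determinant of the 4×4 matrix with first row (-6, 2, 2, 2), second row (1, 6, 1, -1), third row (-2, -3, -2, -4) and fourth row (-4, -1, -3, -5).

264

Expand along row 1:
  + (-6) · M_11   where M_11 = det([6 1 -1; -3 -2 -4; -1 -3 -5]) = -30
  − (2) · M_12   where M_12 = det([1 1 -1; -2 -2 -4; -4 -3 -5]) = 6
  + (2) · M_13   where M_13 = det([1 6 -1; -2 -3 -4; -4 -1 -5]) = 57
  − (2) · M_14   where M_14 = det([1 6 1; -2 -3 -2; -4 -1 -3]) = 9
det = (+1)·(-6)·(-30) + (-1)·(2)·(6) + (+1)·(2)·(57) + (-1)·(2)·(9) = 264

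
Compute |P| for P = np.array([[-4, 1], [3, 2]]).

-11

det(P) = (-4)·2 − 1·3 = -8 − 3 = -11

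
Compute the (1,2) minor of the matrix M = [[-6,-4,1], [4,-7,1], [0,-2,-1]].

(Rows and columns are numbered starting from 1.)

-4

Delete row 1 and column 2; the remaining 2×2 submatrix is [4 1; 0 -1].
Its determinant is 4·(-1) − 1·0 = -4.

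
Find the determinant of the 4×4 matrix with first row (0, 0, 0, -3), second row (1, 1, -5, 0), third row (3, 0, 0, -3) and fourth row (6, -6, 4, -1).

Expand along row 1 (it has 3 zeros):
  − (-3) · M_14   where M_14 = det([1 1 -5; 3 0 0; 6 -6 4]) = 78
det = (-1)·(-3)·(78) = 234

The determinant is 234.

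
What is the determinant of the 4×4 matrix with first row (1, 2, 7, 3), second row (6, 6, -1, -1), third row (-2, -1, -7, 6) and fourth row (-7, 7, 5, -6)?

-5928

Expand along row 1:
  + (1) · M_11   where M_11 = det([6 -1 -1; -1 -7 6; 7 5 -6]) = -8
  − (2) · M_12   where M_12 = det([6 -1 -1; -2 -7 6; -7 5 -6]) = 185
  + (7) · M_13   where M_13 = det([6 6 -1; -2 -1 6; -7 7 -6]) = -519
  − (3) · M_14   where M_14 = det([6 6 -1; -2 -1 -7; -7 7 5]) = 639
det = (+1)·(1)·(-8) + (-1)·(2)·(185) + (+1)·(7)·(-519) + (-1)·(3)·(639) = -5928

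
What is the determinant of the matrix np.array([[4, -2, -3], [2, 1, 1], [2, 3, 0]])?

-28

Expand along column 3:
  + (-3) · |2 1; 2 3| = (-3)·(6 − 2) = -12
  − 1 · |4 -2; 2 3| = −1·(12 − (-4)) = -16
Sum: (-12) + (-16) = -28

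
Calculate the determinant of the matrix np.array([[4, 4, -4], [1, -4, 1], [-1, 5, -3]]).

Expand along column 1:
  + 4 · |-4 1; 5 -3| = 4·(12 − 5) = 28
  − 1 · |4 -4; 5 -3| = −1·(-12 − (-20)) = -8
  + (-1) · |4 -4; -4 1| = (-1)·(4 − 16) = 12
Sum: (28) + (-8) + (12) = 32

The determinant is 32.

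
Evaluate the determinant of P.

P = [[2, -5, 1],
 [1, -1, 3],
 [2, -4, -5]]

Expand along column 1:
  + 2 · |-1 3; -4 -5| = 2·(5 − (-12)) = 34
  − 1 · |-5 1; -4 -5| = −1·(25 − (-4)) = -29
  + 2 · |-5 1; -1 3| = 2·(-15 − (-1)) = -28
Sum: (34) + (-29) + (-28) = -23

-23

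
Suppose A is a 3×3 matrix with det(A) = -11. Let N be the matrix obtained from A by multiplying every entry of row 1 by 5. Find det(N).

The determinant is -55.

Scaling one row by 5 multiplies the determinant by 5.
det(N) = (5)·(-11) = -55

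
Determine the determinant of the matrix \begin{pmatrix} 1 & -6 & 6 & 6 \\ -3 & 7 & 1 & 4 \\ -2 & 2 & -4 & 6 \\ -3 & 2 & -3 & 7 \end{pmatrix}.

The determinant is -436.

Expand along row 1:
  + (1) · M_11   where M_11 = det([7 1 4; 2 -4 6; 2 -3 7]) = -64
  − (-6) · M_12   where M_12 = det([-3 1 4; -2 -4 6; -3 -3 7]) = 2
  + (6) · M_13   where M_13 = det([-3 7 4; -2 2 6; -3 2 7]) = -26
  − (6) · M_14   where M_14 = det([-3 7 1; -2 2 -4; -3 2 -3]) = 38
det = (+1)·(1)·(-64) + (-1)·(-6)·(2) + (+1)·(6)·(-26) + (-1)·(6)·(38) = -436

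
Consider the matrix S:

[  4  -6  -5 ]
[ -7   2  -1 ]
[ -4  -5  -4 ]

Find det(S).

-123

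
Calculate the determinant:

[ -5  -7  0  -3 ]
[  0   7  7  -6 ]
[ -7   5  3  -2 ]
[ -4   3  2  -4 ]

-1055

Expand along row 1 (it has 1 zero):
  + (-5) · M_11   where M_11 = det([7 7 -6; 5 3 -2; 3 2 -4]) = 36
  − (-7) · M_12   where M_12 = det([0 7 -6; -7 3 -2; -4 2 -4]) = -128
  − (-3) · M_14   where M_14 = det([0 7 7; -7 5 3; -4 3 2]) = 7
det = (+1)·(-5)·(36) + (-1)·(-7)·(-128) + (-1)·(-3)·(7) = -1055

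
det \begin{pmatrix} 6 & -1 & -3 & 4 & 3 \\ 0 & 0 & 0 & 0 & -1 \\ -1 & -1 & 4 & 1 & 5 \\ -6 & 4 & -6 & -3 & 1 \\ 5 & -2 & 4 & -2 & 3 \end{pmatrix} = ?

111

Expand along row 2 (it has 4 zeros):
  − (-1) · M_25   where M_25 = det([6 -1 -3 4; -1 -1 4 1; -6 4 -6 -3; 5 -2 4 -2]) = 111
det = (-1)·(-1)·(111) = 111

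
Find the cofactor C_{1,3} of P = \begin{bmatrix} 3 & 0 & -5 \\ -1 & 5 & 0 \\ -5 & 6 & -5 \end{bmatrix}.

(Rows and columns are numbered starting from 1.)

Delete row 1 and column 3; the remaining 2×2 submatrix is [-1 5; -5 6].
Its determinant is (-1)·6 − 5·(-5) = 19.
The cofactor carries sign (−1)^(1+3) = +1, so C_{1,3} = +(19) = 19.

19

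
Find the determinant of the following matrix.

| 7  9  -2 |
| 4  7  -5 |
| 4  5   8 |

The determinant is 115.

Expand along column 1:
  + 7 · |7 -5; 5 8| = 7·(56 − (-25)) = 567
  − 4 · |9 -2; 5 8| = −4·(72 − (-10)) = -328
  + 4 · |9 -2; 7 -5| = 4·(-45 − (-14)) = -124
Sum: (567) + (-328) + (-124) = 115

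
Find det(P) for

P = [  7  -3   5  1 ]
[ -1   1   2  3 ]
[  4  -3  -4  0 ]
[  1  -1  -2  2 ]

Expand along row 3 (it has 1 zero):
  + (4) · M_31   where M_31 = det([-3 5 1; 1 2 3; -1 -2 2]) = -55
  − (-3) · M_32   where M_32 = det([7 5 1; -1 2 3; 1 -2 2]) = 95
  + (-4) · M_33   where M_33 = det([7 -3 1; -1 1 3; 1 -1 2]) = 20
det = (+1)·(4)·(-55) + (-1)·(-3)·(95) + (+1)·(-4)·(20) = -15

|P| = -15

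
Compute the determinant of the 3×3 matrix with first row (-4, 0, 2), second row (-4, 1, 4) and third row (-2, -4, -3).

Expand along column 2:
  + 1 · |-4 2; -2 -3| = 1·(12 − (-4)) = 16
  − (-4) · |-4 2; -4 4| = −(-4)·(-16 − (-8)) = -32
Sum: (16) + (-32) = -16

-16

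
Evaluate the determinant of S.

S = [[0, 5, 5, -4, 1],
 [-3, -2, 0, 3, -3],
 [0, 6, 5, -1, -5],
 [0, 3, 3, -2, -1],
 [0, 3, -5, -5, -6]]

Expand along column 1 (it has 4 zeros):
  − (-3) · M_21   where M_21 = det([5 5 -4 1; 6 5 -1 -5; 3 3 -2 -1; 3 -5 -5 -6]) = 178
det = (-1)·(-3)·(178) = 534

|S| = 534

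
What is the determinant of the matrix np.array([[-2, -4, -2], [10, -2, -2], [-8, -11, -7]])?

-76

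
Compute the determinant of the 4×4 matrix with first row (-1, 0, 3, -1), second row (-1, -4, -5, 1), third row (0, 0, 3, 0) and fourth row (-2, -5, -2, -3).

Expand along row 3 (it has 3 zeros):
  + (3) · M_33   where M_33 = det([-1 0 -1; -1 -4 1; -2 -5 -3]) = -14
det = (+1)·(3)·(-14) = -42

-42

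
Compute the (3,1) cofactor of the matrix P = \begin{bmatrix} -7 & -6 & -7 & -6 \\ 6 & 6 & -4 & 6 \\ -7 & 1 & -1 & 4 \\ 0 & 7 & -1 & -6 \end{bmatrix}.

-858

Delete row 3 and column 1; the remaining 3×3 submatrix is [-6 -7 -6; 6 -4 6; 7 -1 -6].
Its determinant is -858.
The cofactor carries sign (−1)^(3+1) = +1, so C_{3,1} = +(-858) = -858.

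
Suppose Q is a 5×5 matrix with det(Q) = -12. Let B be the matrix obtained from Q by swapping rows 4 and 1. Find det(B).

Swapping two rows multiplies the determinant by −1.
det(B) = (-1)·(-12) = 12

The determinant is 12.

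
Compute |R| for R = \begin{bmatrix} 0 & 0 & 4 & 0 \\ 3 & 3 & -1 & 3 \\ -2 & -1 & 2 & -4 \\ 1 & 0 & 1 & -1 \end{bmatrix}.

det(R) = -48

Expand along row 1 (it has 3 zeros):
  + (4) · M_13   where M_13 = det([3 3 3; -2 -1 -4; 1 0 -1]) = -12
det = (+1)·(4)·(-12) = -48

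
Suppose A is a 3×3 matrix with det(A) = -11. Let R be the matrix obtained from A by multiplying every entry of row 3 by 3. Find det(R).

The determinant is -33.

Scaling one row by 3 multiplies the determinant by 3.
det(R) = (3)·(-11) = -33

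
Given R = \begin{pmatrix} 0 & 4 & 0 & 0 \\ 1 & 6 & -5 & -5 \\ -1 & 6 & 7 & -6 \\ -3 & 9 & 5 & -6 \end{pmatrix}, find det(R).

Expand along row 1 (it has 3 zeros):
  − (4) · M_12   where M_12 = det([1 -5 -5; -1 7 -6; -3 5 -6]) = -152
det = (-1)·(4)·(-152) = 608

608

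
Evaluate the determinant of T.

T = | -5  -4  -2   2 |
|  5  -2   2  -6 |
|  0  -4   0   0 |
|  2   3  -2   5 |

Expand along row 3 (it has 3 zeros):
  − (-4) · M_32   where M_32 = det([-5 -2 2; 5 2 -6; 2 -2 5]) = 56
det = (-1)·(-4)·(56) = 224

|T| = 224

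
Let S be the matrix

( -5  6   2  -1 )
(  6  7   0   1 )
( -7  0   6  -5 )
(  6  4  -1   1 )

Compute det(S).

Expand along row 2 (it has 1 zero):
  − (6) · M_21   where M_21 = det([6 2 -1; 0 6 -5; 4 -1 1]) = -10
  + (7) · M_22   where M_22 = det([-5 2 -1; -7 6 -5; 6 -1 1]) = -22
  + (1) · M_24   where M_24 = det([-5 6 2; -7 0 6; 6 4 -1]) = 238
det = (-1)·(6)·(-10) + (+1)·(7)·(-22) + (+1)·(1)·(238) = 144

144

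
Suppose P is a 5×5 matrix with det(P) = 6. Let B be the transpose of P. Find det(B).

det(Pᵀ) = det(P).
det(B) = (1)·(6) = 6

det(B) = 6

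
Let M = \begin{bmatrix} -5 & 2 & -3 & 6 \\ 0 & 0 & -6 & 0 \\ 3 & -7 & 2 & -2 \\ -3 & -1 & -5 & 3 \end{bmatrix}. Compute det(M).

-210

Expand along row 2 (it has 3 zeros):
  − (-6) · M_23   where M_23 = det([-5 2 6; 3 -7 -2; -3 -1 3]) = -35
det = (-1)·(-6)·(-35) = -210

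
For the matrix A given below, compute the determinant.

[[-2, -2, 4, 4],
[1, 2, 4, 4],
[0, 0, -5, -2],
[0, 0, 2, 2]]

12

A is block upper-triangular with a 2×2 block and a 2×2 block on the diagonal, so its determinant equals the product of the determinants of the diagonal blocks.
det of the 2×2 block = -2
det of the 2×2 block = -6
det = (-2)·(-6) = 12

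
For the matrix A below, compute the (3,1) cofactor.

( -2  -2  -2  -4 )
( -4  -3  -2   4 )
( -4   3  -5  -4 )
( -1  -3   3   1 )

The cofactor is 106.

Delete row 3 and column 1; the remaining 3×3 submatrix is [-2 -2 -4; -3 -2 4; -3 3 1].
Its determinant is 106.
The cofactor carries sign (−1)^(3+1) = +1, so C_{3,1} = +(106) = 106.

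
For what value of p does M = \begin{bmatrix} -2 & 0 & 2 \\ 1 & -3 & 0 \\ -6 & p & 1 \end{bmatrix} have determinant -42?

p = -6

Expanding along the row containing p, det(M) is linear in p: det(M) = (2)·p + (-30).
Set (2)·p + (-30) = -42  ⇒  (2)·p = -12  ⇒  p = -6.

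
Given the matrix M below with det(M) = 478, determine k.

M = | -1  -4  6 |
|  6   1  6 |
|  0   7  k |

k = 8

Expanding along the column containing k, det(M) is linear in k: det(M) = (23)·k + (294).
Set (23)·k + (294) = 478  ⇒  (23)·k = 184  ⇒  k = 8.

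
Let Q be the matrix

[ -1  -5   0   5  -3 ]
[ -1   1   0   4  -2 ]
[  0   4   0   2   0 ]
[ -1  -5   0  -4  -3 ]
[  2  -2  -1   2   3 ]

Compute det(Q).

|Q| = -36

Expand along column 3 (it has 4 zeros):
  + (-1) · M_53   where M_53 = det([-1 -5 5 -3; -1 1 4 -2; 0 4 2 0; -1 -5 -4 -3]) = 36
det = (+1)·(-1)·(36) = -36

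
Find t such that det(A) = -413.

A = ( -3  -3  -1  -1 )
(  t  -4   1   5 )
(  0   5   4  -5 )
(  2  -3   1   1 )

t = -1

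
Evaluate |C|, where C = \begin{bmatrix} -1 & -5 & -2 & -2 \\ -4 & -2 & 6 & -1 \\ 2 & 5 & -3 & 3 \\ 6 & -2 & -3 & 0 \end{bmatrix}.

Expand along row 4 (it has 1 zero):
  − (6) · M_41   where M_41 = det([-5 -2 -2; -2 6 -1; 5 -3 3]) = -29
  + (-2) · M_42   where M_42 = det([-1 -2 -2; -4 6 -1; 2 -3 3]) = -35
  − (-3) · M_43   where M_43 = det([-1 -5 -2; -4 -2 -1; 2 5 3]) = -17
det = (-1)·(6)·(-29) + (+1)·(-2)·(-35) + (-1)·(-3)·(-17) = 193

det(C) = 193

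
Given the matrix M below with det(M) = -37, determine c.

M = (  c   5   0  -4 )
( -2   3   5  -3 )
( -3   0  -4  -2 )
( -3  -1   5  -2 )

-3

Expanding along the row containing c, det(M) is linear in c: det(M) = (76)·c + (191).
Set (76)·c + (191) = -37  ⇒  (76)·c = -228  ⇒  c = -3.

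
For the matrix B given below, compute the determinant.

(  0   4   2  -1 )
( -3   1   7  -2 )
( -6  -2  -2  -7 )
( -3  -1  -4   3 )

-1236

Expand along row 1 (it has 1 zero):
  − (4) · M_12   where M_12 = det([-3 7 -2; -6 -2 -7; -3 -4 3]) = 339
  + (2) · M_13   where M_13 = det([-3 1 -2; -6 -2 -7; -3 -1 3]) = 78
  − (-1) · M_14   where M_14 = det([-3 1 7; -6 -2 -2; -3 -1 -4]) = -36
det = (-1)·(4)·(339) + (+1)·(2)·(78) + (-1)·(-1)·(-36) = -1236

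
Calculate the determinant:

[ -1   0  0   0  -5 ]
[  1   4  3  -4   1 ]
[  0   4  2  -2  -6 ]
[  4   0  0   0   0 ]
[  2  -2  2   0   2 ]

Expand along row 4 (it has 4 zeros):
  − (4) · M_41   where M_41 = det([0 0 0 -5; 4 3 -4 1; 4 2 -2 -6; -2 2 0 2]) = -100
det = (-1)·(4)·(-100) = 400

400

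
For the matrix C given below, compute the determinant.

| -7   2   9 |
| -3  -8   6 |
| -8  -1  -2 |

Expand along column 1:
  + (-7) · |-8 6; -1 -2| = (-7)·(16 − (-6)) = -154
  − (-3) · |2 9; -1 -2| = −(-3)·(-4 − (-9)) = 15
  + (-8) · |2 9; -8 6| = (-8)·(12 − (-72)) = -672
Sum: (-154) + (15) + (-672) = -811

-811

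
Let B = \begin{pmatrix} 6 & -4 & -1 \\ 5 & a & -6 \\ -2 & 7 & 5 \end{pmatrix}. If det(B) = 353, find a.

a = 3

Expanding along the column containing a, det(B) is linear in a: det(B) = (28)·a + (269).
Set (28)·a + (269) = 353  ⇒  (28)·a = 84  ⇒  a = 3.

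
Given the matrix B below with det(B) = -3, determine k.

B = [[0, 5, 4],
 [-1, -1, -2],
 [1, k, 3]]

Expanding along the row containing k, det(B) is linear in k: det(B) = (-4)·k + (9).
Set (-4)·k + (9) = -3  ⇒  (-4)·k = -12  ⇒  k = 3.

k = 3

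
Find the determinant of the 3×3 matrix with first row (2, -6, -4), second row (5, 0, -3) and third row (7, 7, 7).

238

Expand along row 2:
  − 5 · |-6 -4; 7 7| = −5·(-42 − (-28)) = 70
  − (-3) · |2 -6; 7 7| = −(-3)·(14 − (-42)) = 168
Sum: (70) + (168) = 238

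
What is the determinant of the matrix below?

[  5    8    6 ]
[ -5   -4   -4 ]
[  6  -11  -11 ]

Expand along row 1:
  + 5 · |-4 -4; -11 -11| = 5·(44 − 44) = 0
  − 8 · |-5 -4; 6 -11| = −8·(55 − (-24)) = -632
  + 6 · |-5 -4; 6 -11| = 6·(55 − (-24)) = 474
Sum: (0) + (-632) + (474) = -158

-158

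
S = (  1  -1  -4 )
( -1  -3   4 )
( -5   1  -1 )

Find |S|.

Expand along row 1:
  + 1 · |-3 4; 1 -1| = 1·(3 − 4) = -1
  − (-1) · |-1 4; -5 -1| = −(-1)·(1 − (-20)) = 21
  + (-4) · |-1 -3; -5 1| = (-4)·(-1 − 15) = 64
Sum: (-1) + (21) + (64) = 84

The determinant is 84.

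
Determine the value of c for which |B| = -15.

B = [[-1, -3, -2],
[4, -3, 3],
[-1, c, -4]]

Expanding along the row containing c, det(B) is linear in c: det(B) = (-5)·c + (-45).
Set (-5)·c + (-45) = -15  ⇒  (-5)·c = 30  ⇒  c = -6.

c = -6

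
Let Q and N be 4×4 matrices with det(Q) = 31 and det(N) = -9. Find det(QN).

det(QN) = -279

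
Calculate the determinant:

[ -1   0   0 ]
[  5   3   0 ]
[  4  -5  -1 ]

The matrix is lower triangular, so the determinant is the product of the diagonal entries:
det = (-1) · (3) · (-1) = 3

3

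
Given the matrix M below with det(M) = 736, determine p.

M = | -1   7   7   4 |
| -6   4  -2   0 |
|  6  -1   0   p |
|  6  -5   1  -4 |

Expanding along the row containing p, det(M) is linear in p: det(M) = (-6)·p + (712).
Set (-6)·p + (712) = 736  ⇒  (-6)·p = 24  ⇒  p = -4.

p = -4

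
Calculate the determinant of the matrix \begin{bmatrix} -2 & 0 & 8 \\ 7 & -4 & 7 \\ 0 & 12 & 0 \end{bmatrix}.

840

Expand along row 3:
  − 12 · |-2 8; 7 7| = −12·(-14 − 56) = 840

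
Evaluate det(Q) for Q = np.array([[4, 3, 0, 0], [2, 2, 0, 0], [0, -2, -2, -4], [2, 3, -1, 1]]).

Q is block lower-triangular with a 2×2 block and a 2×2 block on the diagonal, so its determinant equals the product of the determinants of the diagonal blocks.
det of the 2×2 block = 2
det of the 2×2 block = -6
det = (2)·(-6) = -12

-12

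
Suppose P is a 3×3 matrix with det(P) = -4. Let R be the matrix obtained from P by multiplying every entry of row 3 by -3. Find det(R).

|R| = 12

Scaling one row by -3 multiplies the determinant by -3.
det(R) = (-3)·(-4) = 12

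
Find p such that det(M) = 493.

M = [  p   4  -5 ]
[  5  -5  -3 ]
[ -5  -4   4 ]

Expanding along the row containing p, det(M) is linear in p: det(M) = (-32)·p + (205).
Set (-32)·p + (205) = 493  ⇒  (-32)·p = 288  ⇒  p = -9.

p = -9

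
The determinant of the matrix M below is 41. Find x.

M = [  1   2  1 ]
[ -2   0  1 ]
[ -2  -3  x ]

9

Expanding along the column containing x, det(M) is linear in x: det(M) = (4)·x + (5).
Set (4)·x + (5) = 41  ⇒  (4)·x = 36  ⇒  x = 9.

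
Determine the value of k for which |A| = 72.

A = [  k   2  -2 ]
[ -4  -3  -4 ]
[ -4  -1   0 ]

-6

Expanding along the row containing k, det(A) is linear in k: det(A) = (-4)·k + (48).
Set (-4)·k + (48) = 72  ⇒  (-4)·k = 24  ⇒  k = -6.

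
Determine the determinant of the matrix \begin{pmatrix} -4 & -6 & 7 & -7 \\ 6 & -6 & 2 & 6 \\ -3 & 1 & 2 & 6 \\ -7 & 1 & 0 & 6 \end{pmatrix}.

2720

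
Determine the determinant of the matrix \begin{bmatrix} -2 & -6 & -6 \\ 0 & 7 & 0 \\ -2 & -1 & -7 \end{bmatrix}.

14

Expand along row 2:
  + 7 · |-2 -6; -2 -7| = 7·(14 − 12) = 14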